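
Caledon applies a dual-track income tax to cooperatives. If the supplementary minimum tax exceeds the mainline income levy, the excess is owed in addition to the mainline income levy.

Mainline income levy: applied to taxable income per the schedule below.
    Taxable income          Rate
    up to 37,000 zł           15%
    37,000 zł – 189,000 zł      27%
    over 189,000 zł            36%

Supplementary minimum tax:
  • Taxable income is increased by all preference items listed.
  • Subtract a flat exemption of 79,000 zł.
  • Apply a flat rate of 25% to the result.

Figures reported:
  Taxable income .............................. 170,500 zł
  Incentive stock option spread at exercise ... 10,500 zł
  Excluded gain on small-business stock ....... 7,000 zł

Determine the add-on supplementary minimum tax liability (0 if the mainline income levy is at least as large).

Mainline income levy:
  37,000 zł × 15% = 5,550 zł
  133,500 zł × 27% = 36,045 zł
  → 41,595 zł

Supplementary minimum tax:
  Adjusted income: 170,500 zł + 10,500 zł + 7,000 zł = 188,000 zł
  Less exemption 79,000 zł → base 109,000 zł
  109,000 zł × 25% = 27,250 zł

27,250 zł ≤ 41,595 zł, so no add-on is due.

0 zł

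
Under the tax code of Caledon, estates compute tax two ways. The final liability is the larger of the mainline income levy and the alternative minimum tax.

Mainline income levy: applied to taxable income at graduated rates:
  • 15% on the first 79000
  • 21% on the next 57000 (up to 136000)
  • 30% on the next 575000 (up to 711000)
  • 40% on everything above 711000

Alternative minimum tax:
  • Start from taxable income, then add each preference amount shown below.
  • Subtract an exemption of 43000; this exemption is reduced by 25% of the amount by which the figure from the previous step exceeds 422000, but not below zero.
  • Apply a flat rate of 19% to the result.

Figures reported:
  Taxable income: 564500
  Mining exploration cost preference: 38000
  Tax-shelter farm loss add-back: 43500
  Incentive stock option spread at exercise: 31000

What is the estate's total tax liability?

152370

Alternative minimum tax:
  Adjusted income: 564500 + 38000 + 43500 + 31000 = 677000
  Exemption: 25% × (677000 − 422000) = 63750 ≥ 43000, so the exemption is fully phased out
  Base: 677000 − 0 = 677000
  677000 × 19% = 128630

Mainline income levy:
  79000 × 15% = 11850
  57000 × 21% = 11970
  428500 × 30% = 128550
  → 152370

152370 > 128630, so the mainline income levy governs.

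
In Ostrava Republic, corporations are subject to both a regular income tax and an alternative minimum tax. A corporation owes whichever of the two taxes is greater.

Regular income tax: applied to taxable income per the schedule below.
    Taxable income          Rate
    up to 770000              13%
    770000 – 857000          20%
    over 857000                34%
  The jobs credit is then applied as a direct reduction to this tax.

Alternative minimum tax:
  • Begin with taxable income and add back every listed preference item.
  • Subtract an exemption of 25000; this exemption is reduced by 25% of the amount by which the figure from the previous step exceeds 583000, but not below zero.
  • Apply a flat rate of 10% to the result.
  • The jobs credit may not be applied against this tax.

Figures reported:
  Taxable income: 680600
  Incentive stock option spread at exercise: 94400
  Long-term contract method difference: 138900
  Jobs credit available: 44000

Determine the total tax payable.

91390

Alternative minimum tax:
  Adjusted income: 680600 + 94400 + 138900 = 913900
  Exemption: 25% × (913900 − 583000) = 82725 ≥ 25000, so the exemption is fully phased out
  Base: 913900 − 0 = 913900
  913900 × 10% = 91390

Regular income tax:
  680600 × 13% = 88478
  Less jobs credit 44000 → 44478

91390 > 44478, so the alternative minimum tax is the binding amount.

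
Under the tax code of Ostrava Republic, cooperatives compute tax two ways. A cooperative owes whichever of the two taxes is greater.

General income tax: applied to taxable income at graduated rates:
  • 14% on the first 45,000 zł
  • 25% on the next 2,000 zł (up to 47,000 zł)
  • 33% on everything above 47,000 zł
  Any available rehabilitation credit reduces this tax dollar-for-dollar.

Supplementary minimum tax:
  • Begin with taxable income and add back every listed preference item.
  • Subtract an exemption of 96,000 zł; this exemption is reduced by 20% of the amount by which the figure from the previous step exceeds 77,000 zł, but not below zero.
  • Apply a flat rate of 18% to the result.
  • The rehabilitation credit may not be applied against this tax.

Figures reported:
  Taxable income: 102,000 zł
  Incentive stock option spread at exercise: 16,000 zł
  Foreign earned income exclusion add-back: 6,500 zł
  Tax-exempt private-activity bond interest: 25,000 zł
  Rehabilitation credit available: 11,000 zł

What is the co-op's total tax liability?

13,950 zł

General income tax:
  45,000 zł × 14% = 6,300 zł
  2,000 zł × 25% = 500 zł
  55,000 zł × 33% = 18,150 zł
  → 24,950 zł
  Less rehabilitation credit 11,000 zł → 13,950 zł

Supplementary minimum tax:
  Adjusted income: 102,000 zł + 16,000 zł + 6,500 zł + 25,000 zł = 149,500 zł
  Exemption: 96,000 zł − 20% × (149,500 zł − 77,000 zł) = 96,000 zł − 14,500 zł = 81,500 zł
  Base: 149,500 zł − 81,500 zł = 68,000 zł
  68,000 zł × 18% = 12,240 zł

13,950 zł > 12,240 zł, so the general income tax governs.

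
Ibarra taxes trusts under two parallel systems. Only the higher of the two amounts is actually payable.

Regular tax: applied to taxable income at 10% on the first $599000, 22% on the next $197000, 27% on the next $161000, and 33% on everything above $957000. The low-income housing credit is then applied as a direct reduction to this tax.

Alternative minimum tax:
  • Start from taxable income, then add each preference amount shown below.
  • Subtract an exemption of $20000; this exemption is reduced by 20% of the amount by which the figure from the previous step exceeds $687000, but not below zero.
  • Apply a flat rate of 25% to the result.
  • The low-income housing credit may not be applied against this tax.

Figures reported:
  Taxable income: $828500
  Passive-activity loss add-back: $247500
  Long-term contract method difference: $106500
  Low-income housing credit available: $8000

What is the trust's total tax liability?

$295625

Alternative minimum tax:
  Adjusted income: $828500 + $247500 + $106500 = $1182500
  Exemption: 20% × ($1182500 − $687000) = $99100 ≥ $20000, so the exemption is fully phased out
  Base: $1182500 − $0 = $1182500
  $1182500 × 25% = $295625

Regular tax:
  $599000 × 10% = $59900
  $197000 × 22% = $43340
  $32500 × 27% = $8775
  → $112015
  Less low-income housing credit $8000 → $104015

$295625 > $104015, so the alternative minimum tax is the binding amount.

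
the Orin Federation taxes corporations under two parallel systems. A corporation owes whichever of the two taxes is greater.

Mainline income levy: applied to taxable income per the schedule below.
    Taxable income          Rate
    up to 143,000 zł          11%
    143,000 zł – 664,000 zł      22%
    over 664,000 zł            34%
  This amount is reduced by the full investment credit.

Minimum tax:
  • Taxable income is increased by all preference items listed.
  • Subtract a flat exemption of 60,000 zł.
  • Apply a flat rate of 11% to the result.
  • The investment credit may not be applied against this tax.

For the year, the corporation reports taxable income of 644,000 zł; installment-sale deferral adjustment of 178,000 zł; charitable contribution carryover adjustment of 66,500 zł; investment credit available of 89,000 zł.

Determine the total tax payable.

91,135 zł

Minimum tax:
  Adjusted income: 644,000 zł + 178,000 zł + 66,500 zł = 888,500 zł
  Less exemption 60,000 zł → base 828,500 zł
  828,500 zł × 11% = 91,135 zł

Mainline income levy:
  143,000 zł × 11% = 15,730 zł
  501,000 zł × 22% = 110,220 zł
  → 125,950 zł
  Less investment credit 89,000 zł → 36,950 zł

91,135 zł > 36,950 zł, so the minimum tax is the binding amount.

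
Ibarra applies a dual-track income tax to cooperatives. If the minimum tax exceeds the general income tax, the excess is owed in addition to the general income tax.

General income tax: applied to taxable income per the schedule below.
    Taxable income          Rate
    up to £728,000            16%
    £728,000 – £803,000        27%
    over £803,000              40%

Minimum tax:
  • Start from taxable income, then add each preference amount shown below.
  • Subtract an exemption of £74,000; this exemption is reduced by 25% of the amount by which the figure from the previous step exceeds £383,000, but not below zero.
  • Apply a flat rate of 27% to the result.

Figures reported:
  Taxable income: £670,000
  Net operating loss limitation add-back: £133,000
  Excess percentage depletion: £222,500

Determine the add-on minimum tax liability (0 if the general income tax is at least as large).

Minimum tax:
  Adjusted income: £670,000 + £133,000 + £222,500 = £1,025,500
  Exemption: 25% × (£1,025,500 − £383,000) = £160,625 ≥ £74,000, so the exemption is fully phased out
  Base: £1,025,500 − £0 = £1,025,500
  £1,025,500 × 27% = £276,885

General income tax:
  £670,000 × 16% = £107,200

Excess of minimum tax over general income tax: £276,885 − £107,200 = £169,685.

£169,685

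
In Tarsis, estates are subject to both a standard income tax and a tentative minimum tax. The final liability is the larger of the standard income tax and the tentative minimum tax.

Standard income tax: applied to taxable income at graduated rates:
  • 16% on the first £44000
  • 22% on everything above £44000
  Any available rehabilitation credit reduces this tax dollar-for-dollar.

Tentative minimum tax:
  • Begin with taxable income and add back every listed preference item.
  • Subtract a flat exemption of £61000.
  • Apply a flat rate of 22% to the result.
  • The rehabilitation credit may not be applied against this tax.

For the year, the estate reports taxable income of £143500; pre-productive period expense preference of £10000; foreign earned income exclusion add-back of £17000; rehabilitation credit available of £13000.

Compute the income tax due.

£24090

Tentative minimum tax:
  Adjusted income: £143500 + £10000 + £17000 = £170500
  Less exemption £61000 → base £109500
  £109500 × 22% = £24090

Standard income tax:
  £44000 × 16% = £7040
  £99500 × 22% = £21890
  → £28930
  Less rehabilitation credit £13000 → £15930

£24090 > £15930, so the tentative minimum tax is the binding amount.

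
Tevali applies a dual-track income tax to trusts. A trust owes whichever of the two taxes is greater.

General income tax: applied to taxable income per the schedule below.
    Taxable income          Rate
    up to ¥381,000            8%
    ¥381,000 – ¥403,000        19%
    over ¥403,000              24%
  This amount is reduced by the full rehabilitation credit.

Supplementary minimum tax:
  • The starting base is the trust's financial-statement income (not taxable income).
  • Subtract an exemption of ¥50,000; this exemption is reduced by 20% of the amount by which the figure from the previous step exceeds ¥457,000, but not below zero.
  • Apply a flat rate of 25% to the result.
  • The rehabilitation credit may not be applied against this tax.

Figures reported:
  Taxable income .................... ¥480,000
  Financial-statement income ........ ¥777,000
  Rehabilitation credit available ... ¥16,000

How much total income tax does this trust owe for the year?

Supplementary minimum tax:
  Base (financial-statement income): ¥777,000
  Exemption: 20% × (¥777,000 − ¥457,000) = ¥64,000 ≥ ¥50,000, so the exemption is fully phased out
  Base: ¥777,000 − ¥0 = ¥777,000
  ¥777,000 × 25% = ¥194,250

General income tax:
  ¥381,000 × 8% = ¥30,480
  ¥22,000 × 19% = ¥4,180
  ¥77,000 × 24% = ¥18,480
  → ¥53,140
  Less rehabilitation credit ¥16,000 → ¥37,140

¥194,250 > ¥37,140, so the supplementary minimum tax is the binding amount.

¥194,250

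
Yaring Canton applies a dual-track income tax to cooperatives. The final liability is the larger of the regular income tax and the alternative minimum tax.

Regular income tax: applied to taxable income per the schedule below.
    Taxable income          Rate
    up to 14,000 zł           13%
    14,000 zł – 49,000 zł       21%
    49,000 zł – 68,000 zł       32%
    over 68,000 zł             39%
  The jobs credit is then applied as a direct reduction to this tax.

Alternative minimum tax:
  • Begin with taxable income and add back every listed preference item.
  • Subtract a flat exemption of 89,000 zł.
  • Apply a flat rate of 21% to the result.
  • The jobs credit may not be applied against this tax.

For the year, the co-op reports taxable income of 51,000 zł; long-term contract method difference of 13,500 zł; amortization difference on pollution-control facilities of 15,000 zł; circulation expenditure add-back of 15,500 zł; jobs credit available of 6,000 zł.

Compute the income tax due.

Alternative minimum tax:
  Adjusted income: 51,000 zł + 13,500 zł + 15,000 zł + 15,500 zł = 95,000 zł
  Less exemption 89,000 zł → base 6,000 zł
  6,000 zł × 21% = 1,260 zł

Regular income tax:
  14,000 zł × 13% = 1,820 zł
  35,000 zł × 21% = 7,350 zł
  2,000 zł × 32% = 640 zł
  → 9,810 zł
  Less jobs credit 6,000 zł → 3,810 zł

3,810 zł > 1,260 zł, so the regular income tax governs.

3,810 zł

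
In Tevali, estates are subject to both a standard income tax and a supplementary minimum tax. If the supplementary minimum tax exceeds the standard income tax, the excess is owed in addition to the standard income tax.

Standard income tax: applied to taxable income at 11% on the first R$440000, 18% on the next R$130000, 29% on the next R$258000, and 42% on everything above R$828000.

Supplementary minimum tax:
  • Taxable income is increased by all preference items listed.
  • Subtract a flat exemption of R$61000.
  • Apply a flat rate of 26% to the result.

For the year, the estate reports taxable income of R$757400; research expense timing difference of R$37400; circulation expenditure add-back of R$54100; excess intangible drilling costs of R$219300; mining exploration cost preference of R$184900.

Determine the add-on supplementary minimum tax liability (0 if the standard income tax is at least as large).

Supplementary minimum tax:
  Adjusted income: R$757400 + R$37400 + R$54100 + R$219300 + R$184900 = R$1253100
  Less exemption R$61000 → base R$1192100
  R$1192100 × 26% = R$309946

Standard income tax:
  R$440000 × 11% = R$48400
  R$130000 × 18% = R$23400
  R$187400 × 29% = R$54346
  → R$126146

Excess of supplementary minimum tax over standard income tax: R$309946 − R$126146 = R$183800.

R$183800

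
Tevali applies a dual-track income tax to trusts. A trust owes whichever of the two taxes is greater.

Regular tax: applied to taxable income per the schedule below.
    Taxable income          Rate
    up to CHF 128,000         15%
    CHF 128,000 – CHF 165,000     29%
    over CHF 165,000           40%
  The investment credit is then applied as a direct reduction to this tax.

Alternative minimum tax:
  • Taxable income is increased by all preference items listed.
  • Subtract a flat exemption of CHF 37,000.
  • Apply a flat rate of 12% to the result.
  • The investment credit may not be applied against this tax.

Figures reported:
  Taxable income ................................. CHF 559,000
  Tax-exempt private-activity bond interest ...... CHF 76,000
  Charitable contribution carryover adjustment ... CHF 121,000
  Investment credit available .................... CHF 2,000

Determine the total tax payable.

Alternative minimum tax:
  Adjusted income: CHF 559,000 + CHF 76,000 + CHF 121,000 = CHF 756,000
  Less exemption CHF 37,000 → base CHF 719,000
  CHF 719,000 × 12% = CHF 86,280

Regular tax:
  CHF 128,000 × 15% = CHF 19,200
  CHF 37,000 × 29% = CHF 10,730
  CHF 394,000 × 40% = CHF 157,600
  → CHF 187,530
  Less investment credit CHF 2,000 → CHF 185,530

CHF 185,530 > CHF 86,280, so the regular tax governs.

CHF 185,530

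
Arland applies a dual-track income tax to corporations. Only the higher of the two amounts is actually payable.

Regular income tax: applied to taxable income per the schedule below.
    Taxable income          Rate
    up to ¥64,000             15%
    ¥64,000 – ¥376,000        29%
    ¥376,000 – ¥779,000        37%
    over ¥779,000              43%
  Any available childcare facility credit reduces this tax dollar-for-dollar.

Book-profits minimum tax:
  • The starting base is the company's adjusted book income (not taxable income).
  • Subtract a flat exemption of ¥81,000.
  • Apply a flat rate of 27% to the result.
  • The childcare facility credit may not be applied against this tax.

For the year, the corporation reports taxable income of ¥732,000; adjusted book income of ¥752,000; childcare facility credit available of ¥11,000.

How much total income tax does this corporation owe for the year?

Book-profits minimum tax:
  Base (adjusted book income): ¥752,000
  Less exemption ¥81,000 → base ¥671,000
  ¥671,000 × 27% = ¥181,170

Regular income tax:
  ¥64,000 × 15% = ¥9,600
  ¥312,000 × 29% = ¥90,480
  ¥356,000 × 37% = ¥131,720
  → ¥231,800
  Less childcare facility credit ¥11,000 → ¥220,800

¥220,800 > ¥181,170, so the regular income tax governs.

¥220,800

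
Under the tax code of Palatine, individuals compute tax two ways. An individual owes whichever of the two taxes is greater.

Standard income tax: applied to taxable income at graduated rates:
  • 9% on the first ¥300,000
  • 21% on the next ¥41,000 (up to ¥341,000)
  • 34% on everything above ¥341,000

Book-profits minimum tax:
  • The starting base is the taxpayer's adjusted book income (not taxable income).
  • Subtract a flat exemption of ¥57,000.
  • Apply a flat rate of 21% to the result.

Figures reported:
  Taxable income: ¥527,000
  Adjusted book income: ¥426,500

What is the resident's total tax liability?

Standard income tax:
  ¥300,000 × 9% = ¥27,000
  ¥41,000 × 21% = ¥8,610
  ¥186,000 × 34% = ¥63,240
  → ¥98,850

Book-profits minimum tax:
  Base (adjusted book income): ¥426,500
  Less exemption ¥57,000 → base ¥369,500
  ¥369,500 × 21% = ¥77,595

¥98,850 > ¥77,595, so the standard income tax governs.

¥98,850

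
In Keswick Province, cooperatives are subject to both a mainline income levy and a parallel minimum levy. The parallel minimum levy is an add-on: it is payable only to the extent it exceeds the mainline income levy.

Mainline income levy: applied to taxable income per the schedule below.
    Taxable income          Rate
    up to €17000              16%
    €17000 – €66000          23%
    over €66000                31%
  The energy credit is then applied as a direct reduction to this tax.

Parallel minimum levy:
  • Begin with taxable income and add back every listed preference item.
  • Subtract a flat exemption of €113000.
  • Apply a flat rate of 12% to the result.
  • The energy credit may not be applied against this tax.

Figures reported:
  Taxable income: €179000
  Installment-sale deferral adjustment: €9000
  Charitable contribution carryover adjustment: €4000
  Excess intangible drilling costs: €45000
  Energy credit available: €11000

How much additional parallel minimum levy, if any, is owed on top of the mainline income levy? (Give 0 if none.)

Mainline income levy:
  €17000 × 16% = €2720
  €49000 × 23% = €11270
  €113000 × 31% = €35030
  → €49020
  Less energy credit €11000 → €38020

Parallel minimum levy:
  Adjusted income: €179000 + €9000 + €4000 + €45000 = €237000
  Less exemption €113000 → base €124000
  €124000 × 12% = €14880

€14880 ≤ €38020, so no add-on is due.

€0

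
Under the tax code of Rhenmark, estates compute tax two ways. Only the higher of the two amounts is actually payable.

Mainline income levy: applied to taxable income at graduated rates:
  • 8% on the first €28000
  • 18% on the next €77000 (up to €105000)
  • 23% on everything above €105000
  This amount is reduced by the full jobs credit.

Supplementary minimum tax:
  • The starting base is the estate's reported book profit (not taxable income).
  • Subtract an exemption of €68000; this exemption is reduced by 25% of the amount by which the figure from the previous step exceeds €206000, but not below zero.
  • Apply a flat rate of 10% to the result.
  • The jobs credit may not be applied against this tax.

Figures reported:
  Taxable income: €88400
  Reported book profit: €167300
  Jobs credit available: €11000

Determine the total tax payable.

Mainline income levy:
  €28000 × 8% = €2240
  €60400 × 18% = €10872
  → €13112
  Less jobs credit €11000 → €2112

Supplementary minimum tax:
  Base (reported book profit): €167300
  Exemption: €167300 ≤ €206000, so full €68000 applies
  Base: €167300 − €68000 = €99300
  €99300 × 10% = €9930

€9930 > €2112, so the supplementary minimum tax is the binding amount.

€9930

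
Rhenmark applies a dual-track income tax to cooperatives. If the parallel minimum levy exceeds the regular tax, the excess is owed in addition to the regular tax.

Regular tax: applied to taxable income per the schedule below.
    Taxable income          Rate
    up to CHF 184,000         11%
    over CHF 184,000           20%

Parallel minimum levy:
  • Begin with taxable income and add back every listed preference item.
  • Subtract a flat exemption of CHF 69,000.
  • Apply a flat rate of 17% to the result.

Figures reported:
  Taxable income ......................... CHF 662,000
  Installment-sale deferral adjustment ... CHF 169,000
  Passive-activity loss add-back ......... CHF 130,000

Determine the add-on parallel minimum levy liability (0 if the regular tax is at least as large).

CHF 35,800

Parallel minimum levy:
  Adjusted income: CHF 662,000 + CHF 169,000 + CHF 130,000 = CHF 961,000
  Less exemption CHF 69,000 → base CHF 892,000
  CHF 892,000 × 17% = CHF 151,640

Regular tax:
  CHF 184,000 × 11% = CHF 20,240
  CHF 478,000 × 20% = CHF 95,600
  → CHF 115,840

Excess of parallel minimum levy over regular tax: CHF 151,640 − CHF 115,840 = CHF 35,800.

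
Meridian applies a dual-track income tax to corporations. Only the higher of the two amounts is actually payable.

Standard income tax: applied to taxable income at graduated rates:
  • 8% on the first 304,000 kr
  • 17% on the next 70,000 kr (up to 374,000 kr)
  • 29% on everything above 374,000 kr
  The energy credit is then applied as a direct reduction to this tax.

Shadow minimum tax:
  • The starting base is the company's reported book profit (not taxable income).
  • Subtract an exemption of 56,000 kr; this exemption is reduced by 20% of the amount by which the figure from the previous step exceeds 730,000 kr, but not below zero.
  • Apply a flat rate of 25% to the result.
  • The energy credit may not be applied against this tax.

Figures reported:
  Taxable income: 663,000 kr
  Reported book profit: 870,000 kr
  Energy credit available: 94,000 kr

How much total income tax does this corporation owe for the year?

Shadow minimum tax:
  Base (reported book profit): 870,000 kr
  Exemption: 56,000 kr − 20% × (870,000 kr − 730,000 kr) = 56,000 kr − 28,000 kr = 28,000 kr
  Base: 870,000 kr − 28,000 kr = 842,000 kr
  842,000 kr × 25% = 210,500 kr

Standard income tax:
  304,000 kr × 8% = 24,320 kr
  70,000 kr × 17% = 11,900 kr
  289,000 kr × 29% = 83,810 kr
  → 120,030 kr
  Less energy credit 94,000 kr → 26,030 kr

210,500 kr > 26,030 kr, so the shadow minimum tax is the binding amount.

210,500 kr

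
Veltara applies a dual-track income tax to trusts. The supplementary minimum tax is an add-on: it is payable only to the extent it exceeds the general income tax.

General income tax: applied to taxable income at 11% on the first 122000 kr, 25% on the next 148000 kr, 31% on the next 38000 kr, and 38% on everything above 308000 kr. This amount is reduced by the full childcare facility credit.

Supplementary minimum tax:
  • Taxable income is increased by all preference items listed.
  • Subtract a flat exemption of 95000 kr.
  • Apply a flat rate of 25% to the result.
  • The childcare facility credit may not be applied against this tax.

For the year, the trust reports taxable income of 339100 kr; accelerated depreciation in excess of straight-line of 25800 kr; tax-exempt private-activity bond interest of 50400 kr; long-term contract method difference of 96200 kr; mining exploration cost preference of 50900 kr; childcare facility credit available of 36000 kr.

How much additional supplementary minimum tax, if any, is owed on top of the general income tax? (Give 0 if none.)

Supplementary minimum tax:
  Adjusted income: 339100 kr + 25800 kr + 50400 kr + 96200 kr + 50900 kr = 562400 kr
  Less exemption 95000 kr → base 467400 kr
  467400 kr × 25% = 116850 kr

General income tax:
  122000 kr × 11% = 13420 kr
  148000 kr × 25% = 37000 kr
  38000 kr × 31% = 11780 kr
  31100 kr × 38% = 11818 kr
  → 74018 kr
  Less childcare facility credit 36000 kr → 38018 kr

Excess of supplementary minimum tax over general income tax: 116850 kr − 38018 kr = 78832 kr.

78832 kr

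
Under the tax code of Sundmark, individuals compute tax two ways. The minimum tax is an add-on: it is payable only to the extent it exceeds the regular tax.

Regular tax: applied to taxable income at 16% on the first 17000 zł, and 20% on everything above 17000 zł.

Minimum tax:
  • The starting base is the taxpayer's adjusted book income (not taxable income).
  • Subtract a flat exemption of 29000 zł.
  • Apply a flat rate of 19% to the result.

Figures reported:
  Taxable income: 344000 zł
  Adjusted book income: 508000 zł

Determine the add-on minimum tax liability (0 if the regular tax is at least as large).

22890 zł

Regular tax:
  17000 zł × 16% = 2720 zł
  327000 zł × 20% = 65400 zł
  → 68120 zł

Minimum tax:
  Base (adjusted book income): 508000 zł
  Less exemption 29000 zł → base 479000 zł
  479000 zł × 19% = 91010 zł

Excess of minimum tax over regular tax: 91010 zł − 68120 zł = 22890 zł.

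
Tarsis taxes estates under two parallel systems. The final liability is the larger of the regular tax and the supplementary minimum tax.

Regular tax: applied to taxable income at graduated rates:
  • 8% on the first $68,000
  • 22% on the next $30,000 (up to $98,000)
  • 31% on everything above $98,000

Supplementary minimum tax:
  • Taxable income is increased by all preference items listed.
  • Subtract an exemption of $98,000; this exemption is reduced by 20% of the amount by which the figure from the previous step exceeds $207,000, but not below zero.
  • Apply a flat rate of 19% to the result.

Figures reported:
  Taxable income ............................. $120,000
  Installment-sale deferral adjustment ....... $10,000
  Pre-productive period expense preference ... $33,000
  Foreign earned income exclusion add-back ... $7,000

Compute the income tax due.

Regular tax:
  $68,000 × 8% = $5,440
  $30,000 × 22% = $6,600
  $22,000 × 31% = $6,820
  → $18,860

Supplementary minimum tax:
  Adjusted income: $120,000 + $10,000 + $33,000 + $7,000 = $170,000
  Exemption: $170,000 ≤ $207,000, so full $98,000 applies
  Base: $170,000 − $98,000 = $72,000
  $72,000 × 19% = $13,680

$18,860 > $13,680, so the regular tax governs.

$18,860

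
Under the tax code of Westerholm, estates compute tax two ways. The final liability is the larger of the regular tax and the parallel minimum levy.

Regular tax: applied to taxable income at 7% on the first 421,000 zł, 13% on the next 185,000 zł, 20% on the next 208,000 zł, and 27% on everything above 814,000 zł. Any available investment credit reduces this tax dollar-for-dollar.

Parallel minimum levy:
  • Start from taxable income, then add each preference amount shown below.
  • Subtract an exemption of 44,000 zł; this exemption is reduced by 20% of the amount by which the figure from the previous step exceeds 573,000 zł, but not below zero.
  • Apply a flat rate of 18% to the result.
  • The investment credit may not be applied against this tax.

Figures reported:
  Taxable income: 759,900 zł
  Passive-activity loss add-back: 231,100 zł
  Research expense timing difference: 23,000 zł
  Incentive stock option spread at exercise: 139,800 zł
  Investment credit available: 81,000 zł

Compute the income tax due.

207,684 zł

Parallel minimum levy:
  Adjusted income: 759,900 zł + 231,100 zł + 23,000 zł + 139,800 zł = 1,153,800 zł
  Exemption: 20% × (1,153,800 zł − 573,000 zł) = 116,160 zł ≥ 44,000 zł, so the exemption is fully phased out
  Base: 1,153,800 zł − 0 zł = 1,153,800 zł
  1,153,800 zł × 18% = 207,684 zł

Regular tax:
  421,000 zł × 7% = 29,470 zł
  185,000 zł × 13% = 24,050 zł
  153,900 zł × 20% = 30,780 zł
  → 84,300 zł
  Less investment credit 81,000 zł → 3,300 zł

207,684 zł > 3,300 zł, so the parallel minimum levy is the binding amount.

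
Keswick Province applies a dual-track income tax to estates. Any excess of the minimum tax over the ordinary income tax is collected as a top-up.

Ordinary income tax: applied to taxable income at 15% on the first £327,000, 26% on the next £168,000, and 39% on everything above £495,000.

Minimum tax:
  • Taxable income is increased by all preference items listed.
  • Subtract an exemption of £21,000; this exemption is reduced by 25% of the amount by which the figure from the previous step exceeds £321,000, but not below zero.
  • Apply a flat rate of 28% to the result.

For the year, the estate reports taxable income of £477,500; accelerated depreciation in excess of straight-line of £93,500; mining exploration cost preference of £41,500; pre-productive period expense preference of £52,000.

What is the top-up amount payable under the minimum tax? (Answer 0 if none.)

Minimum tax:
  Adjusted income: £477,500 + £93,500 + £41,500 + £52,000 = £664,500
  Exemption: 25% × (£664,500 − £321,000) = £85,875 ≥ £21,000, so the exemption is fully phased out
  Base: £664,500 − £0 = £664,500
  £664,500 × 28% = £186,060

Ordinary income tax:
  £327,000 × 15% = £49,050
  £150,500 × 26% = £39,130
  → £88,180

Excess of minimum tax over ordinary income tax: £186,060 − £88,180 = £97,880.

£97,880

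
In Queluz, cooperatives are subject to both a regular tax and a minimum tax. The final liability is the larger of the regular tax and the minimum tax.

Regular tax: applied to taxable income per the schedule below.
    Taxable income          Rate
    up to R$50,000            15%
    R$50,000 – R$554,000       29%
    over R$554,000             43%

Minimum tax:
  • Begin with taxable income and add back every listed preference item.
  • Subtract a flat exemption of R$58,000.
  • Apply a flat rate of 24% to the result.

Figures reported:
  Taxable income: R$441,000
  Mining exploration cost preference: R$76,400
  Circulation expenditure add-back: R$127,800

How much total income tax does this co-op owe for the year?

Regular tax:
  R$50,000 × 15% = R$7,500
  R$391,000 × 29% = R$113,390
  → R$120,890

Minimum tax:
  Adjusted income: R$441,000 + R$76,400 + R$127,800 = R$645,200
  Less exemption R$58,000 → base R$587,200
  R$587,200 × 24% = R$140,928

R$140,928 > R$120,890, so the minimum tax is the binding amount.

R$140,928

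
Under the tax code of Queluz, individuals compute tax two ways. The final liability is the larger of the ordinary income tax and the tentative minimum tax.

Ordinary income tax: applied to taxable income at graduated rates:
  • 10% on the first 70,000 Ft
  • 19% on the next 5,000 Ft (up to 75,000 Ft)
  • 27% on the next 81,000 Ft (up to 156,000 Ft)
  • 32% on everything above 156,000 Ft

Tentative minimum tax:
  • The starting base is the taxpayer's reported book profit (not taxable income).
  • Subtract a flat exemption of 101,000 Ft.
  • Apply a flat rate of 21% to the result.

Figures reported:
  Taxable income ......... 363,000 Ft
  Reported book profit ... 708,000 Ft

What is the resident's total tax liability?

127,470 Ft

Ordinary income tax:
  70,000 Ft × 10% = 7,000 Ft
  5,000 Ft × 19% = 950 Ft
  81,000 Ft × 27% = 21,870 Ft
  207,000 Ft × 32% = 66,240 Ft
  → 96,060 Ft

Tentative minimum tax:
  Base (reported book profit): 708,000 Ft
  Less exemption 101,000 Ft → base 607,000 Ft
  607,000 Ft × 21% = 127,470 Ft

127,470 Ft > 96,060 Ft, so the tentative minimum tax is the binding amount.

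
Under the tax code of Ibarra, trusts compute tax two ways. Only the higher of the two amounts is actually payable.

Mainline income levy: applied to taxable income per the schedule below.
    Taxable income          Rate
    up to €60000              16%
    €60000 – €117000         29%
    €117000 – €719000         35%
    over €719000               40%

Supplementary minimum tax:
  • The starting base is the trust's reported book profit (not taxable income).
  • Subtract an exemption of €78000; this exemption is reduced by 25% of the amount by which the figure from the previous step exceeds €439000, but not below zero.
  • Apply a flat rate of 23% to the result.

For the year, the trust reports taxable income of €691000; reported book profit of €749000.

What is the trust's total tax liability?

€227030

Supplementary minimum tax:
  Base (reported book profit): €749000
  Exemption: €78000 − 25% × (€749000 − €439000) = €78000 − €77500 = €500
  Base: €749000 − €500 = €748500
  €748500 × 23% = €172155

Mainline income levy:
  €60000 × 16% = €9600
  €57000 × 29% = €16530
  €574000 × 35% = €200900
  → €227030

€227030 > €172155, so the mainline income levy governs.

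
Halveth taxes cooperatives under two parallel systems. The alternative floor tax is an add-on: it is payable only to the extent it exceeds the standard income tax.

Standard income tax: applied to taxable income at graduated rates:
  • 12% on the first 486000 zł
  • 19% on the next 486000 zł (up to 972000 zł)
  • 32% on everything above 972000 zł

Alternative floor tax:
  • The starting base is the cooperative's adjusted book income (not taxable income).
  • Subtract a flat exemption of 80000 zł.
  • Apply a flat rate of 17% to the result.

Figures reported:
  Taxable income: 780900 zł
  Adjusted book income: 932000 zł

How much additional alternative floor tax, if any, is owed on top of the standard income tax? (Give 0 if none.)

Standard income tax:
  486000 zł × 12% = 58320 zł
  294900 zł × 19% = 56031 zł
  → 114351 zł

Alternative floor tax:
  Base (adjusted book income): 932000 zł
  Less exemption 80000 zł → base 852000 zł
  852000 zł × 17% = 144840 zł

Excess of alternative floor tax over standard income tax: 144840 zł − 114351 zł = 30489 zł.

30489 zł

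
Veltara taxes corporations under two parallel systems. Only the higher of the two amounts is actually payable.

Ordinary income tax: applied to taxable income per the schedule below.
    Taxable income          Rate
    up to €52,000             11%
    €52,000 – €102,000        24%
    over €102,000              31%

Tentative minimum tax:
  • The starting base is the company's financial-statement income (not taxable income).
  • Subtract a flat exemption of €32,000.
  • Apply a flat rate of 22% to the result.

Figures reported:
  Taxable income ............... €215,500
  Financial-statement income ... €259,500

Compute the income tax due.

€52,905

Tentative minimum tax:
  Base (financial-statement income): €259,500
  Less exemption €32,000 → base €227,500
  €227,500 × 22% = €50,050

Ordinary income tax:
  €52,000 × 11% = €5,720
  €50,000 × 24% = €12,000
  €113,500 × 31% = €35,185
  → €52,905

€52,905 > €50,050, so the ordinary income tax governs.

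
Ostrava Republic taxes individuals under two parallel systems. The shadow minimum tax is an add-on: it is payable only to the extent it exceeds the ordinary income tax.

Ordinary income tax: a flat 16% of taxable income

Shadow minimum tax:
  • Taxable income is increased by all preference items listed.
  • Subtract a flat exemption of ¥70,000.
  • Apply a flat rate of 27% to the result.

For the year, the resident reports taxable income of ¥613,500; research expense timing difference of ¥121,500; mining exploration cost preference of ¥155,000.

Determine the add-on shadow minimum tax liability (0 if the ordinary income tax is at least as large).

Shadow minimum tax:
  Adjusted income: ¥613,500 + ¥121,500 + ¥155,000 = ¥890,000
  Less exemption ¥70,000 → base ¥820,000
  ¥820,000 × 27% = ¥221,400

Ordinary income tax:
  ¥613,500 × 16% = ¥98,160

Excess of shadow minimum tax over ordinary income tax: ¥221,400 − ¥98,160 = ¥123,240.

¥123,240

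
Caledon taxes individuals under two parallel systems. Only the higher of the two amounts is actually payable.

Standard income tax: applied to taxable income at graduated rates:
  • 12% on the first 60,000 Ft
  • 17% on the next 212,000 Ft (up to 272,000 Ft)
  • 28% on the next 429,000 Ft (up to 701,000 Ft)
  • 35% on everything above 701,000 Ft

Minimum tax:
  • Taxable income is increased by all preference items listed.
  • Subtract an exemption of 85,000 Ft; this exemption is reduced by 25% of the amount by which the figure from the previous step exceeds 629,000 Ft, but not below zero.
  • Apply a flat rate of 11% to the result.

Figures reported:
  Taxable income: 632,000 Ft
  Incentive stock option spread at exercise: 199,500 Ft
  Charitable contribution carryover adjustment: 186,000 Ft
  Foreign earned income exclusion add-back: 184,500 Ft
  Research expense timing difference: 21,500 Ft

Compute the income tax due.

Minimum tax:
  Adjusted income: 632,000 Ft + 199,500 Ft + 186,000 Ft + 184,500 Ft + 21,500 Ft = 1,223,500 Ft
  Exemption: 25% × (1,223,500 Ft − 629,000 Ft) = 148,625 Ft ≥ 85,000 Ft, so the exemption is fully phased out
  Base: 1,223,500 Ft − 0 Ft = 1,223,500 Ft
  1,223,500 Ft × 11% = 134,585 Ft

Standard income tax:
  60,000 Ft × 12% = 7,200 Ft
  212,000 Ft × 17% = 36,040 Ft
  360,000 Ft × 28% = 100,800 Ft
  → 144,040 Ft

144,040 Ft > 134,585 Ft, so the standard income tax governs.

144,040 Ft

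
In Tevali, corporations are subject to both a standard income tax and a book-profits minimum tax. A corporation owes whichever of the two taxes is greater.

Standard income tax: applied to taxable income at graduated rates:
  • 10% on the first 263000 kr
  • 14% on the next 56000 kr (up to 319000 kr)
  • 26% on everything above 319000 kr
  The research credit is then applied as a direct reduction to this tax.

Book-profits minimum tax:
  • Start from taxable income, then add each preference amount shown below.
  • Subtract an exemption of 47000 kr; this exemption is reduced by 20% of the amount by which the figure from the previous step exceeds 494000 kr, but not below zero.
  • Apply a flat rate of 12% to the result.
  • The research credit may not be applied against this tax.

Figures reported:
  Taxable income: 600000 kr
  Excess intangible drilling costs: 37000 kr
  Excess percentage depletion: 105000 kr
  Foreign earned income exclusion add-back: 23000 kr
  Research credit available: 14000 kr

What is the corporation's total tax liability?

93200 kr

Book-profits minimum tax:
  Adjusted income: 600000 kr + 37000 kr + 105000 kr + 23000 kr = 765000 kr
  Exemption: 20% × (765000 kr − 494000 kr) = 54200 kr ≥ 47000 kr, so the exemption is fully phased out
  Base: 765000 kr − 0 kr = 765000 kr
  765000 kr × 12% = 91800 kr

Standard income tax:
  263000 kr × 10% = 26300 kr
  56000 kr × 14% = 7840 kr
  281000 kr × 26% = 73060 kr
  → 107200 kr
  Less research credit 14000 kr → 93200 kr

93200 kr > 91800 kr, so the standard income tax governs.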